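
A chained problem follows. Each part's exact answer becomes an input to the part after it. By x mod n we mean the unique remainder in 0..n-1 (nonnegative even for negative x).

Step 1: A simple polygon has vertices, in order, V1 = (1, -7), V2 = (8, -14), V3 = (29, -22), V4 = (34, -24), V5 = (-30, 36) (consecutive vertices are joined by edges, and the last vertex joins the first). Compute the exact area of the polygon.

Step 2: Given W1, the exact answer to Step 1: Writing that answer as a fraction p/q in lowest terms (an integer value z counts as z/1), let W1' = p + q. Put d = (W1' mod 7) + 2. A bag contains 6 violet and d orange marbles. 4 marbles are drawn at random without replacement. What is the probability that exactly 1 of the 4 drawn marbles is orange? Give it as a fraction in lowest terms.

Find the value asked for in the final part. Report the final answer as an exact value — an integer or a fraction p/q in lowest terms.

Step 1: cross terms: (1*-14 - 8*-7)=42, (8*-22 - 29*-14)=230, (29*-24 - 34*-22)=52, (34*36 - -30*-24)=504, (-30*-7 - 1*36)=174; twice the area = |1002| = 1002; area = 501; answer 501
Step 2: W1 = 501; threaded value p + q = 502; d = 7; total draws C(13,4) = 715; favorable C(7,1)*C(6,3) = 140; P = 28/143; answer 28/143

28/143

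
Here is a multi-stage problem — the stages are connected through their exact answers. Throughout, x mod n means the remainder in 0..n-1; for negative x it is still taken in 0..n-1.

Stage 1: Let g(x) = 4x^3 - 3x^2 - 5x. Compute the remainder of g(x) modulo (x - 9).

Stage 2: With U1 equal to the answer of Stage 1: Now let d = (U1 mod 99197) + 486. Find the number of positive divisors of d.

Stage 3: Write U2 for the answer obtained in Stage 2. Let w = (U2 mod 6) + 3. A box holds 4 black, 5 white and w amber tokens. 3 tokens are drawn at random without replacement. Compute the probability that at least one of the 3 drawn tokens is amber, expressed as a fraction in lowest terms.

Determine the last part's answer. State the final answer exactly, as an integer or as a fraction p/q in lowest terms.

34/55

Stage 1: remainder = value at the root: 4*(9)^3 - 3*(9)^2 - 5*(9)^1 = (2916) + (-243) + (-45) = 2628; answer 2628
Stage 2: U1 = 2628; d = 3114; 3114 = 2 * 3^2 * 173; number of divisors = (1+1) * (2+1) * (1+1) = 12; answer 12
Stage 3: U2 = 12; w = 3; total draws C(12,3) = 220; complement C(9,3) = 84; favorable 220 - 84 = 136; P = 34/55; answer 34/55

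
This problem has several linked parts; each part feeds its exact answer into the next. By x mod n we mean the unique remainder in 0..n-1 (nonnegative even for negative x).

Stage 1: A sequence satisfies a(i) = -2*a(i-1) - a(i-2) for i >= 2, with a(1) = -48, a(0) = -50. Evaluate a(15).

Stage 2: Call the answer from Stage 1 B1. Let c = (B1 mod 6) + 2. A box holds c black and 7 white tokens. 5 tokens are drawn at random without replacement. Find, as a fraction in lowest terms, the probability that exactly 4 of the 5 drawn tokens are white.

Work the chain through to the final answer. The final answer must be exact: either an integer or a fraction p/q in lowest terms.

10/33

Stage 1: a(2) = -2*(-48) - 1*(-50) = 146; iterating: a(2)=146, a(3)=-244, a(4)=342, a(5)=-440, a(6)=538, a(7)=-636, a(8)=734, a(9)=-832, a(10)=930, a(11)=-1028, a(12)=1126, a(13)=-1224, a(14)=1322, a(15)=-1420; answer -1420
Stage 2: B1 = -1420; c = 4; total draws C(11,5) = 462; favorable C(7,4)*C(4,1) = 140; P = 10/33; answer 10/33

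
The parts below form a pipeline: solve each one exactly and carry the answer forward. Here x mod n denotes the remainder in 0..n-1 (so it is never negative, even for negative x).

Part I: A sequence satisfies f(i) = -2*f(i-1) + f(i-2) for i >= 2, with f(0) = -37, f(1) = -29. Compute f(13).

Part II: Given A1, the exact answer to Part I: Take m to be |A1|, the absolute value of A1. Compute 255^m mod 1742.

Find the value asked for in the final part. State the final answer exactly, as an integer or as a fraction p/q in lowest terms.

957

Part I: f(2) = -2*(-29) + 1*(-37) = 21; iterating: f(2)=21, f(3)=-71, f(4)=163, f(5)=-397, f(6)=957, f(7)=-2311, f(8)=5579, f(9)=-13469, f(10)=32517, f(11)=-78503, f(12)=189523, f(13)=-457549; answer -457549
Part II: A1 = -457549; m = 457549; squarings mod 1742: 255^1=255, 255^2=571, 255^4=287, 255^8=495, 255^16=1145, 255^32=1041, 255^64=157, 255^128=261, 255^256=183, 255^512=391, 255^1024=1327, 255^2048=1509, 255^4096=287, 255^8192=495, 255^16384=1145, 255^32768=1041, 255^65536=157, 255^131072=261, 255^262144=183; 255^457549 = 255^1 * 255^4 * 255^8 * 255^64 * 255^256 * 255^512 * 255^2048 * 255^4096 * 255^8192 * 255^16384 * 255^32768 * 255^131072 * 255^262144 = 957 (mod 1742); answer 957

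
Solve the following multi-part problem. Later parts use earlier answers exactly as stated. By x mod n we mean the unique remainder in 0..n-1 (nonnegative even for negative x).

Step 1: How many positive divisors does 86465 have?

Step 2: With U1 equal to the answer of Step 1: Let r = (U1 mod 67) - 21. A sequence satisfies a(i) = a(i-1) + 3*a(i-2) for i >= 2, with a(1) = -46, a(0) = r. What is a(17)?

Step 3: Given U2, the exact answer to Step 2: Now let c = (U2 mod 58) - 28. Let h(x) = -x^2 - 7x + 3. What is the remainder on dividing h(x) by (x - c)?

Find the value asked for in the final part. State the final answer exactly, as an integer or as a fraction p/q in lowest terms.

Step 1: 86465 = 5 * 17293; number of divisors = (1+1) * (1+1) = 4; answer 4
Step 2: U1 = 4; r = -17; a(2) = 1*(-46) + 3*(-17) = -97; iterating: a(2)=-97, a(3)=-235, a(4)=-526, a(5)=-1231, a(6)=-2809, a(7)=-6502, a(8)=-14929, a(9)=-34435, a(10)=-79222, a(11)=-182527, a(12)=-420193, a(13)=-967774, a(14)=-2228353, a(15)=-5131675, a(16)=-11816734, a(17)=-27211759; answer -27211759
Step 3: U2 = -27211759; c = 15; remainder = value at the root: -1*(15)^2 - 7*(15)^1 + 3 = (-225) + (-105) + (3) = -327; answer -327

-327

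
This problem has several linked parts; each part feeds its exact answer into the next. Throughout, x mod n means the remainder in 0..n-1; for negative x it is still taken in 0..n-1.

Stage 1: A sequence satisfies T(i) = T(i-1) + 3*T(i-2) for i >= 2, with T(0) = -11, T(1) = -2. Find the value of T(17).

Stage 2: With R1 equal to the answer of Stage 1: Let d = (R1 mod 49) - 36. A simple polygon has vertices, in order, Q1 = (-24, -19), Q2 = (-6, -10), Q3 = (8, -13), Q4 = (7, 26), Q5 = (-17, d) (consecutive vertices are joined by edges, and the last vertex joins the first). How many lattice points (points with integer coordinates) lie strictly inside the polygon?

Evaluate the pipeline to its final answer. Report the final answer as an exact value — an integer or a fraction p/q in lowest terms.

Stage 1: T(2) = 1*(-2) + 3*(-11) = -35; iterating: T(2)=-35, T(3)=-41, T(4)=-146, T(5)=-269, T(6)=-707, T(7)=-1514, T(8)=-3635, T(9)=-8177, T(10)=-19082, T(11)=-43613, T(12)=-100859, T(13)=-231698, T(14)=-534275, T(15)=-1229369, T(16)=-2832194, T(17)=-6520301; answer -6520301
Stage 2: R1 = -6520301; d = -5; cross terms: (-24*-10 - -6*-19)=126, (-6*-13 - 8*-10)=158, (8*26 - 7*-13)=299, (7*-5 - -17*26)=407, (-17*-19 - -24*-5)=203; twice the area = |1193| = 1193; area = 1193/2; boundary points = 9 + 1 + 1 + 1 + 7 = 19; strictly interior points = area - boundary/2 + 1 = 588; answer 588

588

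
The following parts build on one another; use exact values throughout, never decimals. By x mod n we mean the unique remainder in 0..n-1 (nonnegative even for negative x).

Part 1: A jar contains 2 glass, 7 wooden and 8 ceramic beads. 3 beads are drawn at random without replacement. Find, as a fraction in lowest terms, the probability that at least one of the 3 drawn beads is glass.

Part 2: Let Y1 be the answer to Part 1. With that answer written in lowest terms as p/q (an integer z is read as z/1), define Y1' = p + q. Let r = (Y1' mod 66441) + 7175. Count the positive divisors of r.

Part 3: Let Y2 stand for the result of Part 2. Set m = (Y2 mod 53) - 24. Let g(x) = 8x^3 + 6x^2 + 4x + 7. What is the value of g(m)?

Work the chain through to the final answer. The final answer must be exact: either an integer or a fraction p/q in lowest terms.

Part 1: total draws C(17,3) = 680; complement C(15,3) = 455; favorable 680 - 455 = 225; P = 45/136; answer 45/136
Part 2: Y1 = 45/136; threaded value p + q = 181; r = 7356; 7356 = 2^2 * 3 * 613; number of divisors = (2+1) * (1+1) * (1+1) = 12; answer 12
Part 3: Y2 = 12; m = -12; 8*(-12)^3 + 6*(-12)^2 + 4*(-12)^1 + 7 = (-13824) + (864) + (-48) + (7) = -13001; answer -13001

-13001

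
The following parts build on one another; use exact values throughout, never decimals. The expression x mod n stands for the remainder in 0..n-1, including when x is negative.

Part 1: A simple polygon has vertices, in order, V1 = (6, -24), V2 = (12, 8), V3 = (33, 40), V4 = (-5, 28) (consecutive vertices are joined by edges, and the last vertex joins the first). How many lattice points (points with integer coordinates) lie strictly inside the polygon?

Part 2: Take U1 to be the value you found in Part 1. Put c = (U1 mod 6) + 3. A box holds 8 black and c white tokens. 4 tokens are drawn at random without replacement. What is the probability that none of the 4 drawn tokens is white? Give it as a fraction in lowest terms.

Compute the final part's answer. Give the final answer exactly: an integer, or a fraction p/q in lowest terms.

Part 1: cross terms: (6*8 - 12*-24)=336, (12*40 - 33*8)=216, (33*28 - -5*40)=1124, (-5*-24 - 6*28)=-48; twice the area = |1628| = 1628; area = 814; boundary points = 2 + 1 + 2 + 1 = 6; strictly interior points = area - boundary/2 + 1 = 812; answer 812
Part 2: U1 = 812; c = 5; total draws C(13,4) = 715; favorable C(8,4) = 70; P = 14/143; answer 14/143

14/143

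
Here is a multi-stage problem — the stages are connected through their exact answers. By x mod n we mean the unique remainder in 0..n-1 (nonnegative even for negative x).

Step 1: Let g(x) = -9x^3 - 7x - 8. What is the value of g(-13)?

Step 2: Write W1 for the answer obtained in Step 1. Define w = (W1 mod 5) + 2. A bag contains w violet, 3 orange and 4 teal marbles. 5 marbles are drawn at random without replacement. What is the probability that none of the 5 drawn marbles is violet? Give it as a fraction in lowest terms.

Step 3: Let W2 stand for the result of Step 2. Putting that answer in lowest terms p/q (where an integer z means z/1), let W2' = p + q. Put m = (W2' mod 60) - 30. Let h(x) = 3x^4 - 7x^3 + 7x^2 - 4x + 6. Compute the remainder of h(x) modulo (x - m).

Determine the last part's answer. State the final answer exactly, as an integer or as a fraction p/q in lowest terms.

287051

Step 1: -9*(-13)^3 - 7*(-13)^1 - 8 = (19773) + (91) + (-8) = 19856; answer 19856
Step 2: W1 = 19856; w = 3; total draws C(10,5) = 252; favorable C(7,5) = 21; P = 1/12; answer 1/12
Step 3: W2 = 1/12; threaded value p + q = 13; m = -17; remainder = value at the root: 3*(-17)^4 - 7*(-17)^3 + 7*(-17)^2 - 4*(-17)^1 + 6 = (250563) + (34391) + (2023) + (68) + (6) = 287051; answer 287051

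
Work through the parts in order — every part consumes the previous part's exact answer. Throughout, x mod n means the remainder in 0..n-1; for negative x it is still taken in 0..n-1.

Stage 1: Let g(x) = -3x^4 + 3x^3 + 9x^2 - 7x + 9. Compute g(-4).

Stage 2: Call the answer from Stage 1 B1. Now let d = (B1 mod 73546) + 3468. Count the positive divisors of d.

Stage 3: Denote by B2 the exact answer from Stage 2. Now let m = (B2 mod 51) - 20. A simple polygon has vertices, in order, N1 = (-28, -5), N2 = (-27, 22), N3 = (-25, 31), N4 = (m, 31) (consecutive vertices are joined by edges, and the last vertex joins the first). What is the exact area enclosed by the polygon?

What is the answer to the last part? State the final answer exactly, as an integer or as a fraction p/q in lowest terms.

Stage 1: -3*(-4)^4 + 3*(-4)^3 + 9*(-4)^2 - 7*(-4)^1 + 9 = (-768) + (-192) + (144) + (28) + (9) = -779; answer -779
Stage 2: B1 = -779; d = 76235; 76235 = 5 * 79 * 193; number of divisors = (1+1) * (1+1) * (1+1) = 8; answer 8
Stage 3: B2 = 8; m = -12; cross terms: (-28*22 - -27*-5)=-751, (-27*31 - -25*22)=-287, (-25*31 - -12*31)=-403, (-12*-5 - -28*31)=928; twice the area = |-513| = 513; area = 513/2; answer 513/2

513/2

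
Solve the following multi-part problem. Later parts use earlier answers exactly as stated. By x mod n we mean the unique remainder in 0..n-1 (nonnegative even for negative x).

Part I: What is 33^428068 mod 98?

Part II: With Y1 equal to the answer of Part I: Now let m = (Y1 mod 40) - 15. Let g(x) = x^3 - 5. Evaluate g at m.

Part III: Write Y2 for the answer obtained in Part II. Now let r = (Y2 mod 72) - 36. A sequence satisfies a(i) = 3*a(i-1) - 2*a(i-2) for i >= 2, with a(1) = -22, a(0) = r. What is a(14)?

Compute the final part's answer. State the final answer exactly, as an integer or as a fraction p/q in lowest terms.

180180

Part I: squarings mod 98: 33^1=33, 33^2=11, 33^4=23, 33^8=39, 33^16=51, 33^32=53, 33^64=65, 33^128=11, 33^256=23, 33^512=39, 33^1024=51, 33^2048=53, 33^4096=65, 33^8192=11, 33^16384=23, 33^32768=39, 33^65536=51, 33^131072=53, 33^262144=65; 33^428068 = 33^4 * 33^32 * 33^2048 * 33^32768 * 33^131072 * 33^262144 = 23 (mod 98); answer 23
Part II: Y1 = 23; m = 8; 1*(8)^3 - 5 = (512) + (-5) = 507; answer 507
Part III: Y2 = 507; r = -33; a(2) = 3*(-22) - 2*(-33) = 0; iterating: a(2)=0, a(3)=44, a(4)=132, a(5)=308, a(6)=660, a(7)=1364, a(8)=2772, a(9)=5588, a(10)=11220, a(11)=22484, a(12)=45012, a(13)=90068, a(14)=180180; answer 180180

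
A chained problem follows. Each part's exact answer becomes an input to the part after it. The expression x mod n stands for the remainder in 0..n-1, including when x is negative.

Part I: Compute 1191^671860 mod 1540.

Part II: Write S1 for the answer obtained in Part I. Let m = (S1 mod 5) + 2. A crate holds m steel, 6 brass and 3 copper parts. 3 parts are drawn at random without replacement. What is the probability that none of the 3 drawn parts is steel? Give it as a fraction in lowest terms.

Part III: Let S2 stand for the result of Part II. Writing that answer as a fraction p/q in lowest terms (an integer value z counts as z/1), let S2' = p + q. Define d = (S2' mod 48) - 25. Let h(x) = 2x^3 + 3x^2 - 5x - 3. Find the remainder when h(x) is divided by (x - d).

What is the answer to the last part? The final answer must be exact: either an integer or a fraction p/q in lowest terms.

Part I: squarings mod 1540: 1191^1=1191, 1191^2=141, 1191^4=1401, 1191^8=841, 1191^16=421, 1191^32=141, 1191^64=1401, 1191^128=841, 1191^256=421, 1191^512=141, 1191^1024=1401, 1191^2048=841, 1191^4096=421, 1191^8192=141, 1191^16384=1401, 1191^32768=841, 1191^65536=421, 1191^131072=141, 1191^262144=1401, 1191^524288=841; 1191^671860 = 1191^4 * 1191^16 * 1191^32 * 1191^64 * 1191^16384 * 1191^131072 * 1191^524288 = 1 (mod 1540); answer 1
Part II: S1 = 1; m = 3; total draws C(12,3) = 220; favorable C(9,3) = 84; P = 21/55; answer 21/55
Part III: S2 = 21/55; threaded value p + q = 76; d = 3; remainder = value at the root: 2*(3)^3 + 3*(3)^2 - 5*(3)^1 - 3 = (54) + (27) + (-15) + (-3) = 63; answer 63

63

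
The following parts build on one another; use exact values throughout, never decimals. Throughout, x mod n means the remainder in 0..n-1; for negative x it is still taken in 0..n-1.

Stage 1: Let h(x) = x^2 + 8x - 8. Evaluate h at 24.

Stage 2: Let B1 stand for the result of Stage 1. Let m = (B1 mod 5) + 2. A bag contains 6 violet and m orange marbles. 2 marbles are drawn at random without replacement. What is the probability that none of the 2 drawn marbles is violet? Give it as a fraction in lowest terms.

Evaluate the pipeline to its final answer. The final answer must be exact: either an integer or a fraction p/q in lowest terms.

Stage 1: 1*(24)^2 + 8*(24)^1 - 8 = (576) + (192) + (-8) = 760; answer 760
Stage 2: B1 = 760; m = 2; total draws C(8,2) = 28; favorable C(2,2) = 1; P = 1/28; answer 1/28

1/28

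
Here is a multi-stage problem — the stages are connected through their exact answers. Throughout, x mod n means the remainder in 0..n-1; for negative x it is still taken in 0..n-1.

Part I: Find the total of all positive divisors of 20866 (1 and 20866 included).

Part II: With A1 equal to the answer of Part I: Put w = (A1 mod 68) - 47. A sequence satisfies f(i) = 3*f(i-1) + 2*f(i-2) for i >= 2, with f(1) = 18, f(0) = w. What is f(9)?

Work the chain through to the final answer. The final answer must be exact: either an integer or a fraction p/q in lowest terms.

88584

Part I: 20866 = 2 * 10433; sigma = (1 + 2) * (1 + 10433) = 3 * 10434 = 31302; answer 31302
Part II: A1 = 31302; w = -25; f(2) = 3*(18) + 2*(-25) = 4; iterating: f(2)=4, f(3)=48, f(4)=152, f(5)=552, f(6)=1960, f(7)=6984, f(8)=24872, f(9)=88584; answer 88584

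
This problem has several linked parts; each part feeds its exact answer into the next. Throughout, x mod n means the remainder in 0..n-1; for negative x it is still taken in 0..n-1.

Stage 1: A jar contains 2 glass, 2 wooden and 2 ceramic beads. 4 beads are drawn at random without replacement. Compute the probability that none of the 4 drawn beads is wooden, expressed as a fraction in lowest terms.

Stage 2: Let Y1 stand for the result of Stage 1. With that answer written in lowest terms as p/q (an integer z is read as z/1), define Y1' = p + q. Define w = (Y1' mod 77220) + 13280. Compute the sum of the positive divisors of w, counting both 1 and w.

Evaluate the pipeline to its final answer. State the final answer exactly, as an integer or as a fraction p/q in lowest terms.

Stage 1: total draws C(6,4) = 15; favorable C(4,4) = 1; P = 1/15; answer 1/15
Stage 2: Y1 = 1/15; threaded value p + q = 16; w = 13296; 13296 = 2^4 * 3 * 277; sigma = (1 + 2 + 4 + 8 + 16) * (1 + 3) * (1 + 277) = 31 * 4 * 278 = 34472; answer 34472

34472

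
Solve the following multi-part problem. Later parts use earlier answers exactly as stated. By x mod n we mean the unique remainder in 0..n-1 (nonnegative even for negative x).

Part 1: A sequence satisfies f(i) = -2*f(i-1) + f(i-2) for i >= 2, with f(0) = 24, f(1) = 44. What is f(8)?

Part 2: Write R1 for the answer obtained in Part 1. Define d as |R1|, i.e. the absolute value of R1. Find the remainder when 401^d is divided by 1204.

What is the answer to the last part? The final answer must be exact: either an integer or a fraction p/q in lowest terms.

729

Part 1: f(2) = -2*(44) + 1*(24) = -64; iterating: f(2)=-64, f(3)=172, f(4)=-408, f(5)=988, f(6)=-2384, f(7)=5756, f(8)=-13896; answer -13896
Part 2: R1 = -13896; d = 13896; squarings mod 1204: 401^1=401, 401^2=669, 401^4=877, 401^8=977, 401^16=961, 401^32=53, 401^64=401, 401^128=669, 401^256=877, 401^512=977, 401^1024=961, 401^2048=53, 401^4096=401, 401^8192=669; 401^13896 = 401^8 * 401^64 * 401^512 * 401^1024 * 401^4096 * 401^8192 = 729 (mod 1204); answer 729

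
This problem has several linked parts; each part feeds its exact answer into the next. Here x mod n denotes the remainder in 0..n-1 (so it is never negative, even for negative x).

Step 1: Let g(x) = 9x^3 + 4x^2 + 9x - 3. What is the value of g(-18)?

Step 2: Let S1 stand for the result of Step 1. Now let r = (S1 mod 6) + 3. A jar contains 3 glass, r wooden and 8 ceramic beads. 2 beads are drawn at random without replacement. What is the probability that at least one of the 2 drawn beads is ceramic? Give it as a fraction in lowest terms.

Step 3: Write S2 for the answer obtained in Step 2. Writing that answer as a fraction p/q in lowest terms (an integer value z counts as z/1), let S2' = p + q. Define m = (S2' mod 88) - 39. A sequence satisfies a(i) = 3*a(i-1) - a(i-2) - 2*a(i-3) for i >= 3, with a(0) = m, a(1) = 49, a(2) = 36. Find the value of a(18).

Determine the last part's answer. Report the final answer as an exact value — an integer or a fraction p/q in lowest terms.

Step 1: 9*(-18)^3 + 4*(-18)^2 + 9*(-18)^1 - 3 = (-52488) + (1296) + (-162) + (-3) = -51357; answer -51357
Step 2: S1 = -51357; r = 6; total draws C(17,2) = 136; complement C(9,2) = 36; favorable 136 - 36 = 100; P = 25/34; answer 25/34
Step 3: S2 = 25/34; threaded value p + q = 59; m = 20; a(3) = 3*(36) - 1*(49) - 2*(20) = 19; iterating: a(3)=19, a(4)=-77, a(5)=-322, a(6)=-927, a(7)=-2305, a(8)=-5344, a(9)=-11873, a(10)=-25665, a(11)=-54434, a(12)=-113891, a(13)=-235909, a(14)=-484968, a(15)=-991213, a(16)=-2016853, a(17)=-4089410, a(18)=-8268951; answer -8268951

-8268951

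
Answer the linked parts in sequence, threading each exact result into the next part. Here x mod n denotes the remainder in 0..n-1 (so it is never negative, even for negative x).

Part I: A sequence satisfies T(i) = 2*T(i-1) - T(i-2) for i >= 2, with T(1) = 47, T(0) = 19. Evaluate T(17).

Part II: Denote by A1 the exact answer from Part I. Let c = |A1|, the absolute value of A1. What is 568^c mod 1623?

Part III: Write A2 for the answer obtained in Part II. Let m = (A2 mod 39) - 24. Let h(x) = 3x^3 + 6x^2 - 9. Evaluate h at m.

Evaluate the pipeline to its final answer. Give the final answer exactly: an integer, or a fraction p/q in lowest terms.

-33336

Part I: T(2) = 2*(47) - 1*(19) = 75; iterating: T(2)=75, T(3)=103, T(4)=131, T(5)=159, T(6)=187, T(7)=215, T(8)=243, T(9)=271, T(10)=299, T(11)=327, T(12)=355, T(13)=383, T(14)=411, T(15)=439, T(16)=467, T(17)=495; answer 495
Part II: A1 = 495; c = 495; squarings mod 1623: 568^1=568, 568^2=1270, 568^4=1261, 568^8=1204, 568^16=277, 568^32=448, 568^64=1075, 568^128=49, 568^256=778; 568^495 = 568^1 * 568^2 * 568^4 * 568^8 * 568^32 * 568^64 * 568^128 * 568^256 = 1 (mod 1623); answer 1
Part III: A2 = 1; m = -23; 3*(-23)^3 + 6*(-23)^2 - 9 = (-36501) + (3174) + (-9) = -33336; answer -33336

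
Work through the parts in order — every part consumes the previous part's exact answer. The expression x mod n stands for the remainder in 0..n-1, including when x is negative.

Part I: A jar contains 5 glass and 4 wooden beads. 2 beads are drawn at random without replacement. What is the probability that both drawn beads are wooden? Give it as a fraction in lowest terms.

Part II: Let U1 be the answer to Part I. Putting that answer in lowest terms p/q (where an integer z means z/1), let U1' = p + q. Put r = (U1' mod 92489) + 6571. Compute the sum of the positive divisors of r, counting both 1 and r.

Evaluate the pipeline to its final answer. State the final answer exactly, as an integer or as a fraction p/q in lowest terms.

Part I: total draws C(9,2) = 36; favorable C(4,2) = 6; P = 1/6; answer 1/6
Part II: U1 = 1/6; threaded value p + q = 7; r = 6578; 6578 = 2 * 11 * 13 * 23; sigma = (1 + 2) * (1 + 11) * (1 + 13) * (1 + 23) = 3 * 12 * 14 * 24 = 12096; answer 12096

12096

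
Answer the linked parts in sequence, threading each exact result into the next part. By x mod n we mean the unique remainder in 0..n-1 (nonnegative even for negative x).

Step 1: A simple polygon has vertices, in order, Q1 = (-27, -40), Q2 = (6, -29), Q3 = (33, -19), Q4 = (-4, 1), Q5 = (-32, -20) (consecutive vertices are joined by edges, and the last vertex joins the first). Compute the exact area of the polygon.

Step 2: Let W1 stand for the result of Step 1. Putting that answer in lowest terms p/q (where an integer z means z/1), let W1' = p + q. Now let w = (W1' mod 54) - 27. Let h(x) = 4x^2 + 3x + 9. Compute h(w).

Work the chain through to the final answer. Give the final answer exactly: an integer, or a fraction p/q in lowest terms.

Step 1: cross terms: (-27*-29 - 6*-40)=1023, (6*-19 - 33*-29)=843, (33*1 - -4*-19)=-43, (-4*-20 - -32*1)=112, (-32*-40 - -27*-20)=740; twice the area = |2675| = 2675; area = 2675/2; answer 2675/2
Step 2: W1 = 2675/2; threaded value p + q = 2677; w = 4; 4*(4)^2 + 3*(4)^1 + 9 = (64) + (12) + (9) = 85; answer 85

85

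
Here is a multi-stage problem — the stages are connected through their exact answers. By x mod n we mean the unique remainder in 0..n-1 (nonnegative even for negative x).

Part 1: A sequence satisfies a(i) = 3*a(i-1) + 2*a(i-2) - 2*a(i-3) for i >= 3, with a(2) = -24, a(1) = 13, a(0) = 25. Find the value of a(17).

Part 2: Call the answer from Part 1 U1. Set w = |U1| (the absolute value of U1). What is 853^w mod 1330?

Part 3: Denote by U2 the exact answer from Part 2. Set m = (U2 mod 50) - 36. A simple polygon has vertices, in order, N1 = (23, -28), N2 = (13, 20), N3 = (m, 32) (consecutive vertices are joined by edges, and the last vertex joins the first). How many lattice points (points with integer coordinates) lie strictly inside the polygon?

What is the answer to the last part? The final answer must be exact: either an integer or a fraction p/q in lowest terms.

49

Part 1: a(3) = 3*(-24) + 2*(13) - 2*(25) = -96; iterating: a(3)=-96, a(4)=-362, a(5)=-1230, a(6)=-4222, a(7)=-14402, a(8)=-49190, a(9)=-167930, a(10)=-573366, a(11)=-1957578, a(12)=-6683606, a(13)=-22819242, a(14)=-77909782, a(15)=-266000618, a(16)=-908182934, a(17)=-3100730474; answer -3100730474
Part 2: U1 = -3100730474; w = 3100730474; squarings mod 1330: 853^1=853, 853^2=99, 853^4=491, 853^8=351, 853^16=841, 853^32=1051, 853^64=701, 853^128=631, 853^256=491, 853^512=351, 853^1024=841, 853^2048=1051, 853^4096=701, 853^8192=631, 853^16384=491, 853^32768=351, 853^65536=841, 853^131072=1051, 853^262144=701, 853^524288=631, 853^1048576=491, 853^2097152=351, 853^4194304=841, 853^8388608=1051, 853^16777216=701, 853^33554432=631, 853^67108864=491, 853^134217728=351, 853^268435456=841, 853^536870912=1051, 853^1073741824=701, 853^2147483648=631; 853^3100730474 = 853^2 * 853^8 * 853^32 * 853^64 * 853^1024 * 853^8192 * 853^16384 * 853^65536 * 853^1048576 * 853^4194304 * 853^8388608 * 853^134217728 * 853^268435456 * 853^536870912 * 853^2147483648 = 99 (mod 1330); answer 99
Part 3: U2 = 99; m = 13; cross terms: (23*20 - 13*-28)=824, (13*32 - 13*20)=156, (13*-28 - 23*32)=-1100; twice the area = |-120| = 120; area = 60; boundary points = 2 + 12 + 10 = 24; strictly interior points = area - boundary/2 + 1 = 49; answer 49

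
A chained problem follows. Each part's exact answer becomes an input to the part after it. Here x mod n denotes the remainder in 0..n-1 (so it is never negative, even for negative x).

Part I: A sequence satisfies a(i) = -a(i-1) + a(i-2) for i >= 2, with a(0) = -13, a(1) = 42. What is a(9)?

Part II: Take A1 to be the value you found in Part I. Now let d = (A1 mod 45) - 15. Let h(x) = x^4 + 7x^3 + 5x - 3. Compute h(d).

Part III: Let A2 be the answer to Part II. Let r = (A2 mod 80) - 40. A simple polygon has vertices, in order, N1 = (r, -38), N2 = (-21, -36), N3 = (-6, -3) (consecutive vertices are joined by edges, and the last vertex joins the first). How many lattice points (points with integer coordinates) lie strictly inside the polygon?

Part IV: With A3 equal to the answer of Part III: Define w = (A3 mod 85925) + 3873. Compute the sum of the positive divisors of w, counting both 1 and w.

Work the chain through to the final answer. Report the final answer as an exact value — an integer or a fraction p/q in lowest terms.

Part I: a(2) = -1*(42) + 1*(-13) = -55; iterating: a(2)=-55, a(3)=97, a(4)=-152, a(5)=249, a(6)=-401, a(7)=650, a(8)=-1051, a(9)=1701; answer 1701
Part II: A1 = 1701; d = 21; 1*(21)^4 + 7*(21)^3 + 5*(21)^1 - 3 = (194481) + (64827) + (105) + (-3) = 259410; answer 259410
Part III: A2 = 259410; r = 10; cross terms: (10*-36 - -21*-38)=-1158, (-21*-3 - -6*-36)=-153, (-6*-38 - 10*-3)=258; twice the area = |-1053| = 1053; area = 1053/2; boundary points = 1 + 3 + 1 = 5; strictly interior points = area - boundary/2 + 1 = 525; answer 525
Part IV: A3 = 525; w = 4398; 4398 = 2 * 3 * 733; sigma = (1 + 2) * (1 + 3) * (1 + 733) = 3 * 4 * 734 = 8808; answer 8808

8808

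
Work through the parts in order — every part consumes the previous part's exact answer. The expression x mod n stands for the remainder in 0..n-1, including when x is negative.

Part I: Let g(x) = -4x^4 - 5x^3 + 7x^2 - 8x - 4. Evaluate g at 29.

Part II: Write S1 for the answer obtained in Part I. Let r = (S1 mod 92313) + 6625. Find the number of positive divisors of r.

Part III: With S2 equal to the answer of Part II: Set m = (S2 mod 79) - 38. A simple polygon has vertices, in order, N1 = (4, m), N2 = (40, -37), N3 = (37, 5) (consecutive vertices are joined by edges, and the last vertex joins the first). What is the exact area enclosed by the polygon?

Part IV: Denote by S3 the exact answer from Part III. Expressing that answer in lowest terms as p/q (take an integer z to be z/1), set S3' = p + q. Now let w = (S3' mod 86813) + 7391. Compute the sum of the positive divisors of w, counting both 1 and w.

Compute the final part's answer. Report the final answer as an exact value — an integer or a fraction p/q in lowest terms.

Part I: -4*(29)^4 - 5*(29)^3 + 7*(29)^2 - 8*(29)^1 - 4 = (-2829124) + (-121945) + (5887) + (-232) + (-4) = -2945418; answer -2945418
Part II: S1 = -2945418; r = 15223; 15223 = 13 * 1171; number of divisors = (1+1) * (1+1) = 4; answer 4
Part III: S2 = 4; m = -34; cross terms: (4*-37 - 40*-34)=1212, (40*5 - 37*-37)=1569, (37*-34 - 4*5)=-1278; twice the area = |1503| = 1503; area = 1503/2; answer 1503/2
Part IV: S3 = 1503/2; threaded value p + q = 1505; w = 8896; 8896 = 2^6 * 139; sigma = (1 + 2 + 4 + 8 + 16 + 32 + 64) * (1 + 139) = 127 * 140 = 17780; answer 17780

17780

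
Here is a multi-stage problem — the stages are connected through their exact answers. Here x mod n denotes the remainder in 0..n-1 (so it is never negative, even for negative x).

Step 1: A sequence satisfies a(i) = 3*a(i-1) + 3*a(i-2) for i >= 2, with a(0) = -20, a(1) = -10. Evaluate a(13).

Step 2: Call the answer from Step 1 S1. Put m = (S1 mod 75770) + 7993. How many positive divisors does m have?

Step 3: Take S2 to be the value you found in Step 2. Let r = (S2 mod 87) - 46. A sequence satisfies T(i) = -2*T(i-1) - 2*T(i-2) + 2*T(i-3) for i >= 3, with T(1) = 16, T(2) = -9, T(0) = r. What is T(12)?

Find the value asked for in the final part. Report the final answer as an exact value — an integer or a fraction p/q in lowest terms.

Step 1: a(2) = 3*(-10) + 3*(-20) = -90; iterating: a(2)=-90, a(3)=-300, a(4)=-1170, a(5)=-4410, a(6)=-16740, a(7)=-63450, a(8)=-240570, a(9)=-912060, a(10)=-3457890, a(11)=-13109850, a(12)=-49703220, a(13)=-188439210; answer -188439210
Step 2: S1 = -188439210; m = 8773; 8773 = 31 * 283; number of divisors = (1+1) * (1+1) = 4; answer 4
Step 3: S2 = 4; r = -42; T(3) = -2*(-9) - 2*(16) + 2*(-42) = -98; iterating: T(3)=-98, T(4)=246, T(5)=-314, T(6)=-60, T(7)=1240, T(8)=-2988, T(9)=3376, T(10)=1704, T(11)=-16136, T(12)=35616; answer 35616

35616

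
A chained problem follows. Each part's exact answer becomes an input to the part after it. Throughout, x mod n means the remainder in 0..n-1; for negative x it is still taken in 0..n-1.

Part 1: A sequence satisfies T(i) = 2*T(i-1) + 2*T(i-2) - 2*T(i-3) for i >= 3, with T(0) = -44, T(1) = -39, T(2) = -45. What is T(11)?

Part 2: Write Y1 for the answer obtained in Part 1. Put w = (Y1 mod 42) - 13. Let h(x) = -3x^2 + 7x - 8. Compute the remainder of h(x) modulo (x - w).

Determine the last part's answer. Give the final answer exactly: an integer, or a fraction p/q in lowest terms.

Part 1: T(3) = 2*(-45) + 2*(-39) - 2*(-44) = -80; iterating: T(3)=-80, T(4)=-172, T(5)=-414, T(6)=-1012, T(7)=-2508, T(8)=-6212, T(9)=-15416, T(10)=-38240, T(11)=-94888; answer -94888
Part 2: Y1 = -94888; w = 19; remainder = value at the root: -3*(19)^2 + 7*(19)^1 - 8 = (-1083) + (133) + (-8) = -958; answer -958

-958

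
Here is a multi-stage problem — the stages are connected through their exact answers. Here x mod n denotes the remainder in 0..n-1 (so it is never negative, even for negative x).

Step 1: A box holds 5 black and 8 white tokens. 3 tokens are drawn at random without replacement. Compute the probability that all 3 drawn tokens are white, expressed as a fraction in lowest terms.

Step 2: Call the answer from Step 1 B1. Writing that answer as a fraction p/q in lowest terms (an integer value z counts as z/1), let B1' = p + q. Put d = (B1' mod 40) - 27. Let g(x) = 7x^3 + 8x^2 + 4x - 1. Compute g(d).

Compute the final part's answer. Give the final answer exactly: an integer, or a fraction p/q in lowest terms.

Step 1: total draws C(13,3) = 286; favorable C(8,3) = 56; P = 28/143; answer 28/143
Step 2: B1 = 28/143; threaded value p + q = 171; d = -16; 7*(-16)^3 + 8*(-16)^2 + 4*(-16)^1 - 1 = (-28672) + (2048) + (-64) + (-1) = -26689; answer -26689

-26689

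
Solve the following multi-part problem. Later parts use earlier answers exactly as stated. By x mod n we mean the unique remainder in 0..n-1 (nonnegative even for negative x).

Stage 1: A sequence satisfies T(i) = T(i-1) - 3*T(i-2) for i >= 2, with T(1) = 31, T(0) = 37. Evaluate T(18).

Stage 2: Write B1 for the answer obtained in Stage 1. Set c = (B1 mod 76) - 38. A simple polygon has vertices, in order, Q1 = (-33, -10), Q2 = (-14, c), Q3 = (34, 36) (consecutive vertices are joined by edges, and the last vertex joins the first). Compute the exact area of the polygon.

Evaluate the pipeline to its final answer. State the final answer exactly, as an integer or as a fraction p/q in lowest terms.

Stage 1: T(2) = 1*(31) - 3*(37) = -80; iterating: T(2)=-80, T(3)=-173, T(4)=67, T(5)=586, T(6)=385, T(7)=-1373, T(8)=-2528, T(9)=1591, T(10)=9175, T(11)=4402, T(12)=-23123, T(13)=-36329, T(14)=33040, T(15)=142027, T(16)=42907, T(17)=-383174, T(18)=-511895; answer -511895
Stage 2: B1 = -511895; c = 3; cross terms: (-33*3 - -14*-10)=-239, (-14*36 - 34*3)=-606, (34*-10 - -33*36)=848; twice the area = |3| = 3; area = 3/2; answer 3/2

3/2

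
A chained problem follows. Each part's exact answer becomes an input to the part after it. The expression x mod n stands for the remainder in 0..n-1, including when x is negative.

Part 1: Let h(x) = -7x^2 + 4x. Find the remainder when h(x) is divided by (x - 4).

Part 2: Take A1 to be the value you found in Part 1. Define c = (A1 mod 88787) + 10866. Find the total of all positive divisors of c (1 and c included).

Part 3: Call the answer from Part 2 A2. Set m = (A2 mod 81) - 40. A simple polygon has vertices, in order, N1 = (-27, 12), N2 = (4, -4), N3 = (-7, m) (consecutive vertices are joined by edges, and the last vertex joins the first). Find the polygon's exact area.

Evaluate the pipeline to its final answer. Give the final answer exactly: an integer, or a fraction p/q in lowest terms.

847/2

Part 1: remainder = value at the root: -7*(4)^2 + 4*(4)^1 = (-112) + (16) = -96; answer -96
Part 2: A1 = -96; c = 99557; 99557 = 29 * 3433; sigma = (1 + 29) * (1 + 3433) = 30 * 3434 = 103020; answer 103020
Part 3: A2 = 103020; m = 29; cross terms: (-27*-4 - 4*12)=60, (4*29 - -7*-4)=88, (-7*12 - -27*29)=699; twice the area = |847| = 847; area = 847/2; answer 847/2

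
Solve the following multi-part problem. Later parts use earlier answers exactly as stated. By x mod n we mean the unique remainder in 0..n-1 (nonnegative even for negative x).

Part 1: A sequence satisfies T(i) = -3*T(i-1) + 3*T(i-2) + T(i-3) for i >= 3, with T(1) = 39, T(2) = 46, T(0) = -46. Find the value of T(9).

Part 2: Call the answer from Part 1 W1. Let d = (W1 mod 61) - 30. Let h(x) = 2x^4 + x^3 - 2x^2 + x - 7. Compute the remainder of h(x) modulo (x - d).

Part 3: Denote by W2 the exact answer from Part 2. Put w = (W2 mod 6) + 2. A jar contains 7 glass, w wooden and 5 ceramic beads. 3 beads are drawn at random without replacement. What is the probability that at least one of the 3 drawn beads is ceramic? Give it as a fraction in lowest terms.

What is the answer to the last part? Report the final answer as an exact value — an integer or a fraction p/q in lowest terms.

Part 1: T(3) = -3*(46) + 3*(39) + 1*(-46) = -67; iterating: T(3)=-67, T(4)=378, T(5)=-1289, T(6)=4934, T(7)=-18291, T(8)=68386, T(9)=-255097; answer -255097
Part 2: W1 = -255097; d = -25; remainder = value at the root: 2*(-25)^4 + 1*(-25)^3 - 2*(-25)^2 + 1*(-25)^1 - 7 = (781250) + (-15625) + (-1250) + (-25) + (-7) = 764343; answer 764343
Part 3: W2 = 764343; w = 5; total draws C(17,3) = 680; complement C(12,3) = 220; favorable 680 - 220 = 460; P = 23/34; answer 23/34

23/34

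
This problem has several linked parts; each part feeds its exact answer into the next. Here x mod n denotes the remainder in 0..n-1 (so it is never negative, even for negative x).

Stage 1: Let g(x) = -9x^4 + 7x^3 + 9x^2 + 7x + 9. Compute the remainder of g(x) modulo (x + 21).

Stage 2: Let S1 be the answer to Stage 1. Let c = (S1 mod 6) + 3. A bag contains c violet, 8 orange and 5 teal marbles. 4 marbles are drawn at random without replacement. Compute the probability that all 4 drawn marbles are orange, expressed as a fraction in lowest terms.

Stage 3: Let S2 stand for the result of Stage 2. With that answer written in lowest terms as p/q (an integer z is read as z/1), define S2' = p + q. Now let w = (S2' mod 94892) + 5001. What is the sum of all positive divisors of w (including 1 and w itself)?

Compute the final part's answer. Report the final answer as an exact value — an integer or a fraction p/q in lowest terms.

11448

Stage 1: remainder = value at the root: -9*(-21)^4 + 7*(-21)^3 + 9*(-21)^2 + 7*(-21)^1 + 9 = (-1750329) + (-64827) + (3969) + (-147) + (9) = -1811325; answer -1811325
Stage 2: S1 = -1811325; c = 6; total draws C(19,4) = 3876; favorable C(8,4) = 70; P = 35/1938; answer 35/1938
Stage 3: S2 = 35/1938; threaded value p + q = 1973; w = 6974; 6974 = 2 * 11 * 317; sigma = (1 + 2) * (1 + 11) * (1 + 317) = 3 * 12 * 318 = 11448; answer 11448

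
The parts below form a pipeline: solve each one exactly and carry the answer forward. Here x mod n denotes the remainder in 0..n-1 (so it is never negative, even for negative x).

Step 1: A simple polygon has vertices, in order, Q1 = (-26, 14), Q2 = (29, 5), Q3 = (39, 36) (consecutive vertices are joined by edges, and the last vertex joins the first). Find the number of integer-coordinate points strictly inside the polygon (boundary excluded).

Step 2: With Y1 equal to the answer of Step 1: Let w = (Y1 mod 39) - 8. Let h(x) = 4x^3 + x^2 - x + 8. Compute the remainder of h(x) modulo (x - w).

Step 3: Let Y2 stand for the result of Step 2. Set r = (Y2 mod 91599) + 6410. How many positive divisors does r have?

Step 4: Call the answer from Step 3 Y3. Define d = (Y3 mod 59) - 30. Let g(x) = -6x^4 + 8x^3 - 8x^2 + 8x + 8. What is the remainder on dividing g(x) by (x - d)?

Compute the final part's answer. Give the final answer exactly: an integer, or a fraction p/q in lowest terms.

-2888072

Step 1: cross terms: (-26*5 - 29*14)=-536, (29*36 - 39*5)=849, (39*14 - -26*36)=1482; twice the area = |1795| = 1795; area = 1795/2; boundary points = 1 + 1 + 1 = 3; strictly interior points = area - boundary/2 + 1 = 897; answer 897
Step 2: Y1 = 897; w = -8; remainder = value at the root: 4*(-8)^3 + 1*(-8)^2 - 1*(-8)^1 + 8 = (-2048) + (64) + (8) + (8) = -1968; answer -1968
Step 3: Y2 = -1968; r = 96041; 96041 = 11 * 8731; number of divisors = (1+1) * (1+1) = 4; answer 4
Step 4: Y3 = 4; d = -26; remainder = value at the root: -6*(-26)^4 + 8*(-26)^3 - 8*(-26)^2 + 8*(-26)^1 + 8 = (-2741856) + (-140608) + (-5408) + (-208) + (8) = -2888072; answer -2888072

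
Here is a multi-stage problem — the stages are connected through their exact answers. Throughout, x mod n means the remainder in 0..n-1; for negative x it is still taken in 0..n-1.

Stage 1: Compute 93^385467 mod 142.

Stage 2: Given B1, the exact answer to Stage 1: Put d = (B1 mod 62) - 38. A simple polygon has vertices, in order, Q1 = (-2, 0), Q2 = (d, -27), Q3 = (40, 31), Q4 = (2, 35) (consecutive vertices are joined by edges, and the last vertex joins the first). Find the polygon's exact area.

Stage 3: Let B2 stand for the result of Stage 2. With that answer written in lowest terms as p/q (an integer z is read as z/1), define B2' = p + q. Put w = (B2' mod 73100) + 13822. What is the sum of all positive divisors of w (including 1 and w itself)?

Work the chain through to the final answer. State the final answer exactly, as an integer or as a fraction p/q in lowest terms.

24414

Stage 1: squarings mod 142: 93^1=93, 93^2=129, 93^4=27, 93^8=19, 93^16=77, 93^32=107, 93^64=89, 93^128=111, 93^256=109, 93^512=95, 93^1024=79, 93^2048=135, 93^4096=49, 93^8192=129, 93^16384=27, 93^32768=19, 93^65536=77, 93^131072=107, 93^262144=89; 93^385467 = 93^1 * 93^2 * 93^8 * 93^16 * 93^32 * 93^128 * 93^256 * 93^8192 * 93^16384 * 93^32768 * 93^65536 * 93^262144 = 55 (mod 142); answer 55
Stage 2: B1 = 55; d = 17; cross terms: (-2*-27 - 17*0)=54, (17*31 - 40*-27)=1607, (40*35 - 2*31)=1338, (2*0 - -2*35)=70; twice the area = |3069| = 3069; area = 3069/2; answer 3069/2
Stage 3: B2 = 3069/2; threaded value p + q = 3071; w = 16893; 16893 = 3^2 * 1877; sigma = (1 + 3 + 9) * (1 + 1877) = 13 * 1878 = 24414; answer 24414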